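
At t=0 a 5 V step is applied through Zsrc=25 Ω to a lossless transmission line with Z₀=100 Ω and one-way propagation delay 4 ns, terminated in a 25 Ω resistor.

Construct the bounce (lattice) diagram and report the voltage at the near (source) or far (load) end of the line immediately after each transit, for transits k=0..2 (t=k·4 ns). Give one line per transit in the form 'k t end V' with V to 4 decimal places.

0 0 source 4.0000
1 4 load 1.6000
2 8 source 3.0400

Γ_L=-0.600000, Γ_S=-0.600000; launch V₁=5·100/125=4.000000
k=0 src: V=4.0000
k=1 load: inc=4.000000, refl=4.000000·-0.600000=-2.4000; V=0.000000+4.000000+-2.400000=1.6000
k=2 src: inc=-2.400000, refl=-2.400000·-0.600000=1.4400; V=4.000000+-2.400000+1.440000=3.0400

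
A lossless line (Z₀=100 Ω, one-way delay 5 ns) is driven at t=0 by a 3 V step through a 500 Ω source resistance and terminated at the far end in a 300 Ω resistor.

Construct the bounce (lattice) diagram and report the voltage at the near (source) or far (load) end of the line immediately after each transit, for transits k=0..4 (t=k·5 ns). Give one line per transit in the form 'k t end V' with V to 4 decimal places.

0 0 source 0.5000
1 5 load 0.7500
2 10 source 0.9167
3 15 load 1.0000
4 20 source 1.0556

Γ_L=0.500000, Γ_S=0.666667; launch V₁=3·100/600=0.500000
k=0 src: V=0.5000
k=1 load: inc=0.500000, refl=0.500000·0.500000=0.2500; V=0.000000+0.500000+0.250000=0.7500
k=2 src: inc=0.250000, refl=0.250000·0.666667=0.1667; V=0.500000+0.250000+0.166667=0.9167
k=3 load: inc=0.166667, refl=0.166667·0.500000=0.0833; V=0.750000+0.166667+0.083333=1.0000
k=4 src: inc=0.083333, refl=0.083333·0.666667=0.0556; V=0.916667+0.083333+0.055556=1.0556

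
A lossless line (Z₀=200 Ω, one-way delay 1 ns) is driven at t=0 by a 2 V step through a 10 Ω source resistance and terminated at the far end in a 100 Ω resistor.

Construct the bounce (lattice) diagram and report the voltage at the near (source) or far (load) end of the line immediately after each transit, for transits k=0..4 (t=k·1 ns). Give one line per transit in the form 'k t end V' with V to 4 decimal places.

Γ_L=-0.333333, Γ_S=-0.904762; launch V₁=2·200/210=1.904762
k=0 src: V=1.9048
k=1 load: inc=1.904762, refl=1.904762·-0.333333=-0.6349; V=0.000000+1.904762+-0.634921=1.2698
k=2 src: inc=-0.634921, refl=-0.634921·-0.904762=0.5745; V=1.904762+-0.634921+0.574452=1.8443
k=3 load: inc=0.574452, refl=0.574452·-0.333333=-0.1915; V=1.269841+0.574452+-0.191484=1.6528
k=4 src: inc=-0.191484, refl=-0.191484·-0.904762=0.1732; V=1.844293+-0.191484+0.173247=1.8261

0 0 source 1.9048
1 1 load 1.2698
2 2 source 1.8443
3 3 load 1.6528
4 4 source 1.8261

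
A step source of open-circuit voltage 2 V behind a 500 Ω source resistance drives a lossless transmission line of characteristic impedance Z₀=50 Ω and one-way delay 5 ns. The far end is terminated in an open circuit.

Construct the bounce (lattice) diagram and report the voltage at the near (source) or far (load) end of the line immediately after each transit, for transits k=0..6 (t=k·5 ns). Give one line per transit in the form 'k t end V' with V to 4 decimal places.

Γ_L=1.000000, Γ_S=0.818182; launch V₁=2·50/550=0.181818
k=0 src: V=0.1818
k=1 load: inc=0.181818, refl=0.181818·1.000000=0.1818; V=0.000000+0.181818+0.181818=0.3636
k=2 src: inc=0.181818, refl=0.181818·0.818182=0.1488; V=0.181818+0.181818+0.148760=0.5124
k=3 load: inc=0.148760, refl=0.148760·1.000000=0.1488; V=0.363636+0.148760+0.148760=0.6612
k=4 src: inc=0.148760, refl=0.148760·0.818182=0.1217; V=0.512397+0.148760+0.121713=0.7829
k=5 load: inc=0.121713, refl=0.121713·1.000000=0.1217; V=0.661157+0.121713+0.121713=0.9046
k=6 src: inc=0.121713, refl=0.121713·0.818182=0.0996; V=0.782870+0.121713+0.099583=1.0042

0 0 source 0.1818
1 5 load 0.3636
2 10 source 0.5124
3 15 load 0.6612
4 20 source 0.7829
5 25 load 0.9046
6 30 source 1.0042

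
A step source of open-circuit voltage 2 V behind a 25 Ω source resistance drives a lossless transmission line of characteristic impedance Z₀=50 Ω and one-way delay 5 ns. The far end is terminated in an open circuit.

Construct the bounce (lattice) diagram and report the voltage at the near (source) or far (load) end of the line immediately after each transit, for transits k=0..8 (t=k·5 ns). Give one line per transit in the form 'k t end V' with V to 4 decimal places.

0 0 source 1.3333
1 5 load 2.6667
2 10 source 2.2222
3 15 load 1.7778
4 20 source 1.9259
5 25 load 2.0741
6 30 source 2.0247
7 35 load 1.9753
8 40 source 1.9918

Γ_L=1.000000, Γ_S=-0.333333; launch V₁=2·50/75=1.333333
k=0 src: V=1.3333
k=1 load: inc=1.333333, refl=1.333333·1.000000=1.3333; V=0.000000+1.333333+1.333333=2.6667
k=2 src: inc=1.333333, refl=1.333333·-0.333333=-0.4444; V=1.333333+1.333333+-0.444444=2.2222
k=3 load: inc=-0.444444, refl=-0.444444·1.000000=-0.4444; V=2.666667+-0.444444+-0.444444=1.7778
k=4 src: inc=-0.444444, refl=-0.444444·-0.333333=0.1481; V=2.222222+-0.444444+0.148148=1.9259
k=5 load: inc=0.148148, refl=0.148148·1.000000=0.1481; V=1.777778+0.148148+0.148148=2.0741
k=6 src: inc=0.148148, refl=0.148148·-0.333333=-0.0494; V=1.925926+0.148148+-0.049383=2.0247
k=7 load: inc=-0.049383, refl=-0.049383·1.000000=-0.0494; V=2.074074+-0.049383+-0.049383=1.9753
k=8 src: inc=-0.049383, refl=-0.049383·-0.333333=0.0165; V=2.024691+-0.049383+0.016461=1.9918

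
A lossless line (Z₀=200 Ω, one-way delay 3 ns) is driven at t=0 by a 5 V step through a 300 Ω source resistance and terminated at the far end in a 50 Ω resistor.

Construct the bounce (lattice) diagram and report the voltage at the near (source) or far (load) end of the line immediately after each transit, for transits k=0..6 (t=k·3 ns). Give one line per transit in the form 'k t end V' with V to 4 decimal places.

0 0 source 2.0000
1 3 load 0.8000
2 6 source 0.5600
3 9 load 0.7040
4 12 source 0.7328
5 15 load 0.7155
6 18 source 0.7121

Γ_L=-0.600000, Γ_S=0.200000; launch V₁=5·200/500=2.000000
k=0 src: V=2.0000
k=1 load: inc=2.000000, refl=2.000000·-0.600000=-1.2000; V=0.000000+2.000000+-1.200000=0.8000
k=2 src: inc=-1.200000, refl=-1.200000·0.200000=-0.2400; V=2.000000+-1.200000+-0.240000=0.5600
k=3 load: inc=-0.240000, refl=-0.240000·-0.600000=0.1440; V=0.800000+-0.240000+0.144000=0.7040
k=4 src: inc=0.144000, refl=0.144000·0.200000=0.0288; V=0.560000+0.144000+0.028800=0.7328
k=5 load: inc=0.028800, refl=0.028800·-0.600000=-0.0173; V=0.704000+0.028800+-0.017280=0.7155
k=6 src: inc=-0.017280, refl=-0.017280·0.200000=-0.0035; V=0.732800+-0.017280+-0.003456=0.7121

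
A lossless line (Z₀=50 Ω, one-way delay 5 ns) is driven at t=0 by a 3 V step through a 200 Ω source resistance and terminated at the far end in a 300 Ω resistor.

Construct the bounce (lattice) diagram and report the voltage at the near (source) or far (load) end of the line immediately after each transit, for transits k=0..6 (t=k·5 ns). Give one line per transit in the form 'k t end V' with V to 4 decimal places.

0 0 source 0.6000
1 5 load 1.0286
2 10 source 1.2857
3 15 load 1.4694
4 20 source 1.5796
5 25 load 1.6583
6 30 source 1.7055

Γ_L=0.714286, Γ_S=0.600000; launch V₁=3·50/250=0.600000
k=0 src: V=0.6000
k=1 load: inc=0.600000, refl=0.600000·0.714286=0.4286; V=0.000000+0.600000+0.428571=1.0286
k=2 src: inc=0.428571, refl=0.428571·0.600000=0.2571; V=0.600000+0.428571+0.257143=1.2857
k=3 load: inc=0.257143, refl=0.257143·0.714286=0.1837; V=1.028571+0.257143+0.183673=1.4694
k=4 src: inc=0.183673, refl=0.183673·0.600000=0.1102; V=1.285714+0.183673+0.110204=1.5796
k=5 load: inc=0.110204, refl=0.110204·0.714286=0.0787; V=1.469388+0.110204+0.078717=1.6583
k=6 src: inc=0.078717, refl=0.078717·0.600000=0.0472; V=1.579592+0.078717+0.047230=1.7055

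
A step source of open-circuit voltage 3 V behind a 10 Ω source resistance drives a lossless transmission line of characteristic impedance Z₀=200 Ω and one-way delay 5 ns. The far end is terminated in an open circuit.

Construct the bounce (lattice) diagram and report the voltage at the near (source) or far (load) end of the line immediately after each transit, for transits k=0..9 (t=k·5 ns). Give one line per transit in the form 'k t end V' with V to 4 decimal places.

Γ_L=1.000000, Γ_S=-0.904762; launch V₁=3·200/210=2.857143
k=0 src: V=2.8571
k=1 load: inc=2.857143, refl=2.857143·1.000000=2.8571; V=0.000000+2.857143+2.857143=5.7143
k=2 src: inc=2.857143, refl=2.857143·-0.904762=-2.5850; V=2.857143+2.857143+-2.585034=3.1293
k=3 load: inc=-2.585034, refl=-2.585034·1.000000=-2.5850; V=5.714286+-2.585034+-2.585034=0.5442
k=4 src: inc=-2.585034, refl=-2.585034·-0.904762=2.3388; V=3.129252+-2.585034+2.338840=2.8831
k=5 load: inc=2.338840, refl=2.338840·1.000000=2.3388; V=0.544218+2.338840+2.338840=5.2219
k=6 src: inc=2.338840, refl=2.338840·-0.904762=-2.1161; V=2.883058+2.338840+-2.116094=3.1058
k=7 load: inc=-2.116094, refl=-2.116094·1.000000=-2.1161; V=5.221898+-2.116094+-2.116094=0.9897
k=8 src: inc=-2.116094, refl=-2.116094·-0.904762=1.9146; V=3.105805+-2.116094+1.914561=2.9043
k=9 load: inc=1.914561, refl=1.914561·1.000000=1.9146; V=0.989711+1.914561+1.914561=4.8188

0 0 source 2.8571
1 5 load 5.7143
2 10 source 3.1293
3 15 load 0.5442
4 20 source 2.8831
5 25 load 5.2219
6 30 source 3.1058
7 35 load 0.9897
8 40 source 2.9043
9 45 load 4.8188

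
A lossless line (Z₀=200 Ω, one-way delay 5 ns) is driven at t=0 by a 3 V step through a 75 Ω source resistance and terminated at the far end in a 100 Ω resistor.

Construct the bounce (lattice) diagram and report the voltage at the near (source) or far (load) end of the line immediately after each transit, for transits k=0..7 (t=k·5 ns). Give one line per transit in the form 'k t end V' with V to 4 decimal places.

0 0 source 2.1818
1 5 load 1.4545
2 10 source 1.7851
3 15 load 1.6749
4 20 source 1.7250
5 25 load 1.7083
6 30 source 1.7159
7 35 load 1.7134

Γ_L=-0.333333, Γ_S=-0.454545; launch V₁=3·200/275=2.181818
k=0 src: V=2.1818
k=1 load: inc=2.181818, refl=2.181818·-0.333333=-0.7273; V=0.000000+2.181818+-0.727273=1.4545
k=2 src: inc=-0.727273, refl=-0.727273·-0.454545=0.3306; V=2.181818+-0.727273+0.330579=1.7851
k=3 load: inc=0.330579, refl=0.330579·-0.333333=-0.1102; V=1.454545+0.330579+-0.110193=1.6749
k=4 src: inc=-0.110193, refl=-0.110193·-0.454545=0.0501; V=1.785124+-0.110193+0.050088=1.7250
k=5 load: inc=0.050088, refl=0.050088·-0.333333=-0.0167; V=1.674931+0.050088+-0.016696=1.7083
k=6 src: inc=-0.016696, refl=-0.016696·-0.454545=0.0076; V=1.725019+-0.016696+0.007589=1.7159
k=7 load: inc=0.007589, refl=0.007589·-0.333333=-0.0025; V=1.708323+0.007589+-0.002530=1.7134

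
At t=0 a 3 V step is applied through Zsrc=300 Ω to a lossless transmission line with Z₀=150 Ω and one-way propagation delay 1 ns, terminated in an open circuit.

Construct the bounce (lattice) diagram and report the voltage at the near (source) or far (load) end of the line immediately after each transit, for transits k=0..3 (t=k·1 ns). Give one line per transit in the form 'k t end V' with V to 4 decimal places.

Γ_L=1.000000, Γ_S=0.333333; launch V₁=3·150/450=1.000000
k=0 src: V=1.0000
k=1 load: inc=1.000000, refl=1.000000·1.000000=1.0000; V=0.000000+1.000000+1.000000=2.0000
k=2 src: inc=1.000000, refl=1.000000·0.333333=0.3333; V=1.000000+1.000000+0.333333=2.3333
k=3 load: inc=0.333333, refl=0.333333·1.000000=0.3333; V=2.000000+0.333333+0.333333=2.6667

0 0 source 1.0000
1 1 load 2.0000
2 2 source 2.3333
3 3 load 2.6667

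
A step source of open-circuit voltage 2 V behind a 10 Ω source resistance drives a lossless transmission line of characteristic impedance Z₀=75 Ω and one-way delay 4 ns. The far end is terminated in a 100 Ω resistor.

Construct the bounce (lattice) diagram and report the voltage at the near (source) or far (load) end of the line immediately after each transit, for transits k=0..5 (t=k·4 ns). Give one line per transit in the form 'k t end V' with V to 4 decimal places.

Γ_L=0.142857, Γ_S=-0.764706; launch V₁=2·75/85=1.764706
k=0 src: V=1.7647
k=1 load: inc=1.764706, refl=1.764706·0.142857=0.2521; V=0.000000+1.764706+0.252101=2.0168
k=2 src: inc=0.252101, refl=0.252101·-0.764706=-0.1928; V=1.764706+0.252101+-0.192783=1.8240
k=3 load: inc=-0.192783, refl=-0.192783·0.142857=-0.0275; V=2.016807+-0.192783+-0.027540=1.7965
k=4 src: inc=-0.027540, refl=-0.027540·-0.764706=0.0211; V=1.824024+-0.027540+0.021060=1.8175
k=5 load: inc=0.021060, refl=0.021060·0.142857=0.0030; V=1.796483+0.021060+0.003009=1.8206

0 0 source 1.7647
1 4 load 2.0168
2 8 source 1.8240
3 12 load 1.7965
4 16 source 1.8175
5 20 load 1.8206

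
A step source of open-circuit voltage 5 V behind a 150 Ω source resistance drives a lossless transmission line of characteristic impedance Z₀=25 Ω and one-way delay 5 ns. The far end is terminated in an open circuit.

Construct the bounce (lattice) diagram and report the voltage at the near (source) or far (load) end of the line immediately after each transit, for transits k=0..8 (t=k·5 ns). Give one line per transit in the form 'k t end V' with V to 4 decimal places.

Γ_L=1.000000, Γ_S=0.714286; launch V₁=5·25/175=0.714286
k=0 src: V=0.7143
k=1 load: inc=0.714286, refl=0.714286·1.000000=0.7143; V=0.000000+0.714286+0.714286=1.4286
k=2 src: inc=0.714286, refl=0.714286·0.714286=0.5102; V=0.714286+0.714286+0.510204=1.9388
k=3 load: inc=0.510204, refl=0.510204·1.000000=0.5102; V=1.428571+0.510204+0.510204=2.4490
k=4 src: inc=0.510204, refl=0.510204·0.714286=0.3644; V=1.938776+0.510204+0.364431=2.8134
k=5 load: inc=0.364431, refl=0.364431·1.000000=0.3644; V=2.448980+0.364431+0.364431=3.1778
k=6 src: inc=0.364431, refl=0.364431·0.714286=0.2603; V=2.813411+0.364431+0.260308=3.4382
k=7 load: inc=0.260308, refl=0.260308·1.000000=0.2603; V=3.177843+0.260308+0.260308=3.6985
k=8 src: inc=0.260308, refl=0.260308·0.714286=0.1859; V=3.438151+0.260308+0.185934=3.8844

0 0 source 0.7143
1 5 load 1.4286
2 10 source 1.9388
3 15 load 2.4490
4 20 source 2.8134
5 25 load 3.1778
6 30 source 3.4382
7 35 load 3.6985
8 40 source 3.8844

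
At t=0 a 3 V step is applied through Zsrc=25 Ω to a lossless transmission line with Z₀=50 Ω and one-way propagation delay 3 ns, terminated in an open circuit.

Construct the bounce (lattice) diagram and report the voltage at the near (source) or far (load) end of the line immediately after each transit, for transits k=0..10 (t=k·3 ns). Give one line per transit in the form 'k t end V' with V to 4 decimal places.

Γ_L=1.000000, Γ_S=-0.333333; launch V₁=3·50/75=2.000000
k=0 src: V=2.0000
k=1 load: inc=2.000000, refl=2.000000·1.000000=2.0000; V=0.000000+2.000000+2.000000=4.0000
k=2 src: inc=2.000000, refl=2.000000·-0.333333=-0.6667; V=2.000000+2.000000+-0.666667=3.3333
k=3 load: inc=-0.666667, refl=-0.666667·1.000000=-0.6667; V=4.000000+-0.666667+-0.666667=2.6667
k=4 src: inc=-0.666667, refl=-0.666667·-0.333333=0.2222; V=3.333333+-0.666667+0.222222=2.8889
k=5 load: inc=0.222222, refl=0.222222·1.000000=0.2222; V=2.666667+0.222222+0.222222=3.1111
k=6 src: inc=0.222222, refl=0.222222·-0.333333=-0.0741; V=2.888889+0.222222+-0.074074=3.0370
k=7 load: inc=-0.074074, refl=-0.074074·1.000000=-0.0741; V=3.111111+-0.074074+-0.074074=2.9630
k=8 src: inc=-0.074074, refl=-0.074074·-0.333333=0.0247; V=3.037037+-0.074074+0.024691=2.9877
k=9 load: inc=0.024691, refl=0.024691·1.000000=0.0247; V=2.962963+0.024691+0.024691=3.0123
k=10 src: inc=0.024691, refl=0.024691·-0.333333=-0.0082; V=2.987654+0.024691+-0.008230=3.0041

0 0 source 2.0000
1 3 load 4.0000
2 6 source 3.3333
3 9 load 2.6667
4 12 source 2.8889
5 15 load 3.1111
6 18 source 3.0370
7 21 load 2.9630
8 24 source 2.9877
9 27 load 3.0123
10 30 source 3.0041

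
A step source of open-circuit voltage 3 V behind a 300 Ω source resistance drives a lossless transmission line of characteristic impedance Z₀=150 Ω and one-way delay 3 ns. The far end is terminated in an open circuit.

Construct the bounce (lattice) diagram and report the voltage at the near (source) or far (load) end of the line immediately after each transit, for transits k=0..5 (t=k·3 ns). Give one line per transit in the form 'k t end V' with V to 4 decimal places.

Γ_L=1.000000, Γ_S=0.333333; launch V₁=3·150/450=1.000000
k=0 src: V=1.0000
k=1 load: inc=1.000000, refl=1.000000·1.000000=1.0000; V=0.000000+1.000000+1.000000=2.0000
k=2 src: inc=1.000000, refl=1.000000·0.333333=0.3333; V=1.000000+1.000000+0.333333=2.3333
k=3 load: inc=0.333333, refl=0.333333·1.000000=0.3333; V=2.000000+0.333333+0.333333=2.6667
k=4 src: inc=0.333333, refl=0.333333·0.333333=0.1111; V=2.333333+0.333333+0.111111=2.7778
k=5 load: inc=0.111111, refl=0.111111·1.000000=0.1111; V=2.666667+0.111111+0.111111=2.8889

0 0 source 1.0000
1 3 load 2.0000
2 6 source 2.3333
3 9 load 2.6667
4 12 source 2.7778
5 15 load 2.8889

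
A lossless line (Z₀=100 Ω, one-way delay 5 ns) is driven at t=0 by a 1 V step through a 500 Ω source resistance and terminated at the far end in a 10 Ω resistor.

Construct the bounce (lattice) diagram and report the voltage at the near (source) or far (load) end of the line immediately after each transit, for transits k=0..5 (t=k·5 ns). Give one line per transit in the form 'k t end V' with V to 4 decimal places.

0 0 source 0.1667
1 5 load 0.0303
2 10 source -0.0606
3 15 load 0.0138
4 20 source 0.0634
5 25 load 0.0228

Γ_L=-0.818182, Γ_S=0.666667; launch V₁=1·100/600=0.166667
k=0 src: V=0.1667
k=1 load: inc=0.166667, refl=0.166667·-0.818182=-0.1364; V=0.000000+0.166667+-0.136364=0.0303
k=2 src: inc=-0.136364, refl=-0.136364·0.666667=-0.0909; V=0.166667+-0.136364+-0.090909=-0.0606
k=3 load: inc=-0.090909, refl=-0.090909·-0.818182=0.0744; V=0.030303+-0.090909+0.074380=0.0138
k=4 src: inc=0.074380, refl=0.074380·0.666667=0.0496; V=-0.060606+0.074380+0.049587=0.0634
k=5 load: inc=0.049587, refl=0.049587·-0.818182=-0.0406; V=0.013774+0.049587+-0.040571=0.0228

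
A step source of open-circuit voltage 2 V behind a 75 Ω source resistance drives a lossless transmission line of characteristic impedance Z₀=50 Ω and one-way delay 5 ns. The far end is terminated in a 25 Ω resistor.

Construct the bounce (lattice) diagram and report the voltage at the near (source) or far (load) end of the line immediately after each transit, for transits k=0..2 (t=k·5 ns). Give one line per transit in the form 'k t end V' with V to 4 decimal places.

Γ_L=-0.333333, Γ_S=0.200000; launch V₁=2·50/125=0.800000
k=0 src: V=0.8000
k=1 load: inc=0.800000, refl=0.800000·-0.333333=-0.2667; V=0.000000+0.800000+-0.266667=0.5333
k=2 src: inc=-0.266667, refl=-0.266667·0.200000=-0.0533; V=0.800000+-0.266667+-0.053333=0.4800

0 0 source 0.8000
1 5 load 0.5333
2 10 source 0.4800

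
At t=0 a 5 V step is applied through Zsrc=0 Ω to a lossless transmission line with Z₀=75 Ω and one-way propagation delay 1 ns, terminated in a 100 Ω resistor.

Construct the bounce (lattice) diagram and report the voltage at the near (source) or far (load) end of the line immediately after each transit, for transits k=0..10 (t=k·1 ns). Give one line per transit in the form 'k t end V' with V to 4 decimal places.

Γ_L=0.142857, Γ_S=-1.000000; launch V₁=5·75/75=5.000000
k=0 src: V=5.0000
k=1 load: inc=5.000000, refl=5.000000·0.142857=0.7143; V=0.000000+5.000000+0.714286=5.7143
k=2 src: inc=0.714286, refl=0.714286·-1.000000=-0.7143; V=5.000000+0.714286+-0.714286=5.0000
k=3 load: inc=-0.714286, refl=-0.714286·0.142857=-0.1020; V=5.714286+-0.714286+-0.102041=4.8980
k=4 src: inc=-0.102041, refl=-0.102041·-1.000000=0.1020; V=5.000000+-0.102041+0.102041=5.0000
k=5 load: inc=0.102041, refl=0.102041·0.142857=0.0146; V=4.897959+0.102041+0.014577=5.0146
k=6 src: inc=0.014577, refl=0.014577·-1.000000=-0.0146; V=5.000000+0.014577+-0.014577=5.0000
k=7 load: inc=-0.014577, refl=-0.014577·0.142857=-0.0021; V=5.014577+-0.014577+-0.002082=4.9979
k=8 src: inc=-0.002082, refl=-0.002082·-1.000000=0.0021; V=5.000000+-0.002082+0.002082=5.0000
k=9 load: inc=0.002082, refl=0.002082·0.142857=0.0003; V=4.997918+0.002082+0.000297=5.0003
k=10 src: inc=0.000297, refl=0.000297·-1.000000=-0.0003; V=5.000000+0.000297+-0.000297=5.0000

0 0 source 5.0000
1 1 load 5.7143
2 2 source 5.0000
3 3 load 4.8980
4 4 source 5.0000
5 5 load 5.0146
6 6 source 5.0000
7 7 load 4.9979
8 8 source 5.0000
9 9 load 5.0003
10 10 source 5.0000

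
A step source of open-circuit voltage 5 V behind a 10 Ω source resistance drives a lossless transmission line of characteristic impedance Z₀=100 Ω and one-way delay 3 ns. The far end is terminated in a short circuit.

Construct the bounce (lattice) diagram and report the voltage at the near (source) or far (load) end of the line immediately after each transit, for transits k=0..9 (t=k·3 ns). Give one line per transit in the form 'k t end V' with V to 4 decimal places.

0 0 source 4.5455
1 3 load 0.0000
2 6 source 3.7190
3 9 load 0.0000
4 12 source 3.0428
5 15 load 0.0000
6 18 source 2.4896
7 21 load 0.0000
8 24 source 2.0369
9 27 load 0.0000

Γ_L=-1.000000, Γ_S=-0.818182; launch V₁=5·100/110=4.545455
k=0 src: V=4.5455
k=1 load: inc=4.545455, refl=4.545455·-1.000000=-4.5455; V=0.000000+4.545455+-4.545455=0.0000
k=2 src: inc=-4.545455, refl=-4.545455·-0.818182=3.7190; V=4.545455+-4.545455+3.719008=3.7190
k=3 load: inc=3.719008, refl=3.719008·-1.000000=-3.7190; V=0.000000+3.719008+-3.719008=0.0000
k=4 src: inc=-3.719008, refl=-3.719008·-0.818182=3.0428; V=3.719008+-3.719008+3.042825=3.0428
k=5 load: inc=3.042825, refl=3.042825·-1.000000=-3.0428; V=0.000000+3.042825+-3.042825=0.0000
k=6 src: inc=-3.042825, refl=-3.042825·-0.818182=2.4896; V=3.042825+-3.042825+2.489584=2.4896
k=7 load: inc=2.489584, refl=2.489584·-1.000000=-2.4896; V=0.000000+2.489584+-2.489584=0.0000
k=8 src: inc=-2.489584, refl=-2.489584·-0.818182=2.0369; V=2.489584+-2.489584+2.036932=2.0369
k=9 load: inc=2.036932, refl=2.036932·-1.000000=-2.0369; V=0.000000+2.036932+-2.036932=0.0000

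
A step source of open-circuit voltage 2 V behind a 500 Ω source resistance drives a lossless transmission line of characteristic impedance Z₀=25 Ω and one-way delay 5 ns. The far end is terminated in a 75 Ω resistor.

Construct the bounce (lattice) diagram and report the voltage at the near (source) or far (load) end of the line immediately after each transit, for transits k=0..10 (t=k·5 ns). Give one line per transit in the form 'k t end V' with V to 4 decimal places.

Γ_L=0.500000, Γ_S=0.904762; launch V₁=2·25/525=0.095238
k=0 src: V=0.0952
k=1 load: inc=0.095238, refl=0.095238·0.500000=0.0476; V=0.000000+0.095238+0.047619=0.1429
k=2 src: inc=0.047619, refl=0.047619·0.904762=0.0431; V=0.095238+0.047619+0.043084=0.1859
k=3 load: inc=0.043084, refl=0.043084·0.500000=0.0215; V=0.142857+0.043084+0.021542=0.2075
k=4 src: inc=0.021542, refl=0.021542·0.904762=0.0195; V=0.185941+0.021542+0.019490=0.2270
k=5 load: inc=0.019490, refl=0.019490·0.500000=0.0097; V=0.207483+0.019490+0.009745=0.2367
k=6 src: inc=0.009745, refl=0.009745·0.904762=0.0088; V=0.226973+0.009745+0.008817=0.2455
k=7 load: inc=0.008817, refl=0.008817·0.500000=0.0044; V=0.236718+0.008817+0.004409=0.2499
k=8 src: inc=0.004409, refl=0.004409·0.904762=0.0040; V=0.245536+0.004409+0.003989=0.2539
k=9 load: inc=0.003989, refl=0.003989·0.500000=0.0020; V=0.249944+0.003989+0.001994=0.2559
k=10 src: inc=0.001994, refl=0.001994·0.904762=0.0018; V=0.253933+0.001994+0.001804=0.2577

0 0 source 0.0952
1 5 load 0.1429
2 10 source 0.1859
3 15 load 0.2075
4 20 source 0.2270
5 25 load 0.2367
6 30 source 0.2455
7 35 load 0.2499
8 40 source 0.2539
9 45 load 0.2559
10 50 source 0.2577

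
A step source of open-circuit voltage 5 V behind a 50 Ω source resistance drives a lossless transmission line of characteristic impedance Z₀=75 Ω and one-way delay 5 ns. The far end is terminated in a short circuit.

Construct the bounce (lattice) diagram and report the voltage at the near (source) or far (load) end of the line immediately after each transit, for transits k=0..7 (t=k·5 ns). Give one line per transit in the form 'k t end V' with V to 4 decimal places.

0 0 source 3.0000
1 5 load 0.0000
2 10 source 0.6000
3 15 load 0.0000
4 20 source 0.1200
5 25 load 0.0000
6 30 source 0.0240
7 35 load 0.0000

Γ_L=-1.000000, Γ_S=-0.200000; launch V₁=5·75/125=3.000000
k=0 src: V=3.0000
k=1 load: inc=3.000000, refl=3.000000·-1.000000=-3.0000; V=0.000000+3.000000+-3.000000=0.0000
k=2 src: inc=-3.000000, refl=-3.000000·-0.200000=0.6000; V=3.000000+-3.000000+0.600000=0.6000
k=3 load: inc=0.600000, refl=0.600000·-1.000000=-0.6000; V=0.000000+0.600000+-0.600000=0.0000
k=4 src: inc=-0.600000, refl=-0.600000·-0.200000=0.1200; V=0.600000+-0.600000+0.120000=0.1200
k=5 load: inc=0.120000, refl=0.120000·-1.000000=-0.1200; V=0.000000+0.120000+-0.120000=0.0000
k=6 src: inc=-0.120000, refl=-0.120000·-0.200000=0.0240; V=0.120000+-0.120000+0.024000=0.0240
k=7 load: inc=0.024000, refl=0.024000·-1.000000=-0.0240; V=0.000000+0.024000+-0.024000=0.0000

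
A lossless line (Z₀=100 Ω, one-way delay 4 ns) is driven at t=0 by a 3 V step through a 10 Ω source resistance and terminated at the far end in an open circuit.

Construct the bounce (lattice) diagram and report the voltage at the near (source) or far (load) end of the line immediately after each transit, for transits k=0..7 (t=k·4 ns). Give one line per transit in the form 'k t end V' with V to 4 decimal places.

Γ_L=1.000000, Γ_S=-0.818182; launch V₁=3·100/110=2.727273
k=0 src: V=2.7273
k=1 load: inc=2.727273, refl=2.727273·1.000000=2.7273; V=0.000000+2.727273+2.727273=5.4545
k=2 src: inc=2.727273, refl=2.727273·-0.818182=-2.2314; V=2.727273+2.727273+-2.231405=3.2231
k=3 load: inc=-2.231405, refl=-2.231405·1.000000=-2.2314; V=5.454545+-2.231405+-2.231405=0.9917
k=4 src: inc=-2.231405, refl=-2.231405·-0.818182=1.8257; V=3.223140+-2.231405+1.825695=2.8174
k=5 load: inc=1.825695, refl=1.825695·1.000000=1.8257; V=0.991736+1.825695+1.825695=4.6431
k=6 src: inc=1.825695, refl=1.825695·-0.818182=-1.4938; V=2.817431+1.825695+-1.493750=3.1494
k=7 load: inc=-1.493750, refl=-1.493750·1.000000=-1.4938; V=4.643125+-1.493750+-1.493750=1.6556

0 0 source 2.7273
1 4 load 5.4545
2 8 source 3.2231
3 12 load 0.9917
4 16 source 2.8174
5 20 load 4.6431
6 24 source 3.1494
7 28 load 1.6556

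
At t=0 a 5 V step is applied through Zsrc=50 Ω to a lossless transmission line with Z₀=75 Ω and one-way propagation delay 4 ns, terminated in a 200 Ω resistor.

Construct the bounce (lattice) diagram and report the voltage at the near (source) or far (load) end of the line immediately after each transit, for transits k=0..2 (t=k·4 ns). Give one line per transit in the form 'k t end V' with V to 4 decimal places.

Γ_L=0.454545, Γ_S=-0.200000; launch V₁=5·75/125=3.000000
k=0 src: V=3.0000
k=1 load: inc=3.000000, refl=3.000000·0.454545=1.3636; V=0.000000+3.000000+1.363636=4.3636
k=2 src: inc=1.363636, refl=1.363636·-0.200000=-0.2727; V=3.000000+1.363636+-0.272727=4.0909

0 0 source 3.0000
1 4 load 4.3636
2 8 source 4.0909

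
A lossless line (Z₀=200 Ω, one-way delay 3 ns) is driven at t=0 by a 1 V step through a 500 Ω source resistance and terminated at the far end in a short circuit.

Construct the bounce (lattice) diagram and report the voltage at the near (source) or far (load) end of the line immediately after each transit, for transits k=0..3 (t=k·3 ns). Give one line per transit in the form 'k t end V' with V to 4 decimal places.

0 0 source 0.2857
1 3 load 0.0000
2 6 source -0.1224
3 9 load 0.0000

Γ_L=-1.000000, Γ_S=0.428571; launch V₁=1·200/700=0.285714
k=0 src: V=0.2857
k=1 load: inc=0.285714, refl=0.285714·-1.000000=-0.2857; V=0.000000+0.285714+-0.285714=0.0000
k=2 src: inc=-0.285714, refl=-0.285714·0.428571=-0.1224; V=0.285714+-0.285714+-0.122449=-0.1224
k=3 load: inc=-0.122449, refl=-0.122449·-1.000000=0.1224; V=0.000000+-0.122449+0.122449=0.0000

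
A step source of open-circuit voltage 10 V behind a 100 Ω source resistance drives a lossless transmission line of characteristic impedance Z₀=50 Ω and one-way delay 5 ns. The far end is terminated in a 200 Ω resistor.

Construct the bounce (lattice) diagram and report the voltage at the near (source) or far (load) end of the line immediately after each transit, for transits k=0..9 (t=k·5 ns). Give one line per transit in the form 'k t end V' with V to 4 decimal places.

Γ_L=0.600000, Γ_S=0.333333; launch V₁=10·50/150=3.333333
k=0 src: V=3.3333
k=1 load: inc=3.333333, refl=3.333333·0.600000=2.0000; V=0.000000+3.333333+2.000000=5.3333
k=2 src: inc=2.000000, refl=2.000000·0.333333=0.6667; V=3.333333+2.000000+0.666667=6.0000
k=3 load: inc=0.666667, refl=0.666667·0.600000=0.4000; V=5.333333+0.666667+0.400000=6.4000
k=4 src: inc=0.400000, refl=0.400000·0.333333=0.1333; V=6.000000+0.400000+0.133333=6.5333
k=5 load: inc=0.133333, refl=0.133333·0.600000=0.0800; V=6.400000+0.133333+0.080000=6.6133
k=6 src: inc=0.080000, refl=0.080000·0.333333=0.0267; V=6.533333+0.080000+0.026667=6.6400
k=7 load: inc=0.026667, refl=0.026667·0.600000=0.0160; V=6.613333+0.026667+0.016000=6.6560
k=8 src: inc=0.016000, refl=0.016000·0.333333=0.0053; V=6.640000+0.016000+0.005333=6.6613
k=9 load: inc=0.005333, refl=0.005333·0.600000=0.0032; V=6.656000+0.005333+0.003200=6.6645

0 0 source 3.3333
1 5 load 5.3333
2 10 source 6.0000
3 15 load 6.4000
4 20 source 6.5333
5 25 load 6.6133
6 30 source 6.6400
7 35 load 6.6560
8 40 source 6.6613
9 45 load 6.6645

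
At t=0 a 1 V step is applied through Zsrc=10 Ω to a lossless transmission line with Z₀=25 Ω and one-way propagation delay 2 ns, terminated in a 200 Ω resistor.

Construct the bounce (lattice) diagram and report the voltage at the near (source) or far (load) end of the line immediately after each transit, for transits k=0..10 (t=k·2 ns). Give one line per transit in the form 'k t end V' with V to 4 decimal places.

0 0 source 0.7143
1 2 load 1.2698
2 4 source 1.0317
3 6 load 0.8466
4 8 source 0.9259
5 10 load 0.9877
6 12 source 0.9612
7 14 load 0.9406
8 16 source 0.9494
9 18 load 0.9563
10 20 source 0.9534

Γ_L=0.777778, Γ_S=-0.428571; launch V₁=1·25/35=0.714286
k=0 src: V=0.7143
k=1 load: inc=0.714286, refl=0.714286·0.777778=0.5556; V=0.000000+0.714286+0.555556=1.2698
k=2 src: inc=0.555556, refl=0.555556·-0.428571=-0.2381; V=0.714286+0.555556+-0.238095=1.0317
k=3 load: inc=-0.238095, refl=-0.238095·0.777778=-0.1852; V=1.269841+-0.238095+-0.185185=0.8466
k=4 src: inc=-0.185185, refl=-0.185185·-0.428571=0.0794; V=1.031746+-0.185185+0.079365=0.9259
k=5 load: inc=0.079365, refl=0.079365·0.777778=0.0617; V=0.846561+0.079365+0.061728=0.9877
k=6 src: inc=0.061728, refl=0.061728·-0.428571=-0.0265; V=0.925926+0.061728+-0.026455=0.9612
k=7 load: inc=-0.026455, refl=-0.026455·0.777778=-0.0206; V=0.987654+-0.026455+-0.020576=0.9406
k=8 src: inc=-0.020576, refl=-0.020576·-0.428571=0.0088; V=0.961199+-0.020576+0.008818=0.9494
k=9 load: inc=0.008818, refl=0.008818·0.777778=0.0069; V=0.940623+0.008818+0.006859=0.9563
k=10 src: inc=0.006859, refl=0.006859·-0.428571=-0.0029; V=0.949442+0.006859+-0.002939=0.9534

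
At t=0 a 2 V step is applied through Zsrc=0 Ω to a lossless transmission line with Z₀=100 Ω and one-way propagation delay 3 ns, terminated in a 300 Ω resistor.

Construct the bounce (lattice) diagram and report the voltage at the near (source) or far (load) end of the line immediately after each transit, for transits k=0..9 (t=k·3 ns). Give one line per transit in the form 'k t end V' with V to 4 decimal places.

Γ_L=0.500000, Γ_S=-1.000000; launch V₁=2·100/100=2.000000
k=0 src: V=2.0000
k=1 load: inc=2.000000, refl=2.000000·0.500000=1.0000; V=0.000000+2.000000+1.000000=3.0000
k=2 src: inc=1.000000, refl=1.000000·-1.000000=-1.0000; V=2.000000+1.000000+-1.000000=2.0000
k=3 load: inc=-1.000000, refl=-1.000000·0.500000=-0.5000; V=3.000000+-1.000000+-0.500000=1.5000
k=4 src: inc=-0.500000, refl=-0.500000·-1.000000=0.5000; V=2.000000+-0.500000+0.500000=2.0000
k=5 load: inc=0.500000, refl=0.500000·0.500000=0.2500; V=1.500000+0.500000+0.250000=2.2500
k=6 src: inc=0.250000, refl=0.250000·-1.000000=-0.2500; V=2.000000+0.250000+-0.250000=2.0000
k=7 load: inc=-0.250000, refl=-0.250000·0.500000=-0.1250; V=2.250000+-0.250000+-0.125000=1.8750
k=8 src: inc=-0.125000, refl=-0.125000·-1.000000=0.1250; V=2.000000+-0.125000+0.125000=2.0000
k=9 load: inc=0.125000, refl=0.125000·0.500000=0.0625; V=1.875000+0.125000+0.062500=2.0625

0 0 source 2.0000
1 3 load 3.0000
2 6 source 2.0000
3 9 load 1.5000
4 12 source 2.0000
5 15 load 2.2500
6 18 source 2.0000
7 21 load 1.8750
8 24 source 2.0000
9 27 load 2.0625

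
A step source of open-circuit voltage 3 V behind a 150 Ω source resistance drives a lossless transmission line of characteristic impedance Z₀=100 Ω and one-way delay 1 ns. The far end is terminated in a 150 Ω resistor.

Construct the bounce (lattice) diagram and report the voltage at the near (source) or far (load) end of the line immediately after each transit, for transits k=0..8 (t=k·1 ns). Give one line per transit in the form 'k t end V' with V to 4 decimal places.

0 0 source 1.2000
1 1 load 1.4400
2 2 source 1.4880
3 3 load 1.4976
4 4 source 1.4995
5 5 load 1.4999
6 6 source 1.5000
7 7 load 1.5000
8 8 source 1.5000

Γ_L=0.200000, Γ_S=0.200000; launch V₁=3·100/250=1.200000
k=0 src: V=1.2000
k=1 load: inc=1.200000, refl=1.200000·0.200000=0.2400; V=0.000000+1.200000+0.240000=1.4400
k=2 src: inc=0.240000, refl=0.240000·0.200000=0.0480; V=1.200000+0.240000+0.048000=1.4880
k=3 load: inc=0.048000, refl=0.048000·0.200000=0.0096; V=1.440000+0.048000+0.009600=1.4976
k=4 src: inc=0.009600, refl=0.009600·0.200000=0.0019; V=1.488000+0.009600+0.001920=1.4995
k=5 load: inc=0.001920, refl=0.001920·0.200000=0.0004; V=1.497600+0.001920+0.000384=1.4999
k=6 src: inc=0.000384, refl=0.000384·0.200000=0.0001; V=1.499520+0.000384+0.000077=1.5000
k=7 load: inc=0.000077, refl=0.000077·0.200000=0.0000; V=1.499904+0.000077+0.000015=1.5000
k=8 src: inc=0.000015, refl=0.000015·0.200000=0.0000; V=1.499981+0.000015+0.000003=1.5000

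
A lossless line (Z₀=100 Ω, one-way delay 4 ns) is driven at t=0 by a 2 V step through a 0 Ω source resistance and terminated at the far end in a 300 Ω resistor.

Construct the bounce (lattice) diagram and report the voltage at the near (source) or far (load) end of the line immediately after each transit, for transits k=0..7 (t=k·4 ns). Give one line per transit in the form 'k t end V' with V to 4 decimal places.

Γ_L=0.500000, Γ_S=-1.000000; launch V₁=2·100/100=2.000000
k=0 src: V=2.0000
k=1 load: inc=2.000000, refl=2.000000·0.500000=1.0000; V=0.000000+2.000000+1.000000=3.0000
k=2 src: inc=1.000000, refl=1.000000·-1.000000=-1.0000; V=2.000000+1.000000+-1.000000=2.0000
k=3 load: inc=-1.000000, refl=-1.000000·0.500000=-0.5000; V=3.000000+-1.000000+-0.500000=1.5000
k=4 src: inc=-0.500000, refl=-0.500000·-1.000000=0.5000; V=2.000000+-0.500000+0.500000=2.0000
k=5 load: inc=0.500000, refl=0.500000·0.500000=0.2500; V=1.500000+0.500000+0.250000=2.2500
k=6 src: inc=0.250000, refl=0.250000·-1.000000=-0.2500; V=2.000000+0.250000+-0.250000=2.0000
k=7 load: inc=-0.250000, refl=-0.250000·0.500000=-0.1250; V=2.250000+-0.250000+-0.125000=1.8750

0 0 source 2.0000
1 4 load 3.0000
2 8 source 2.0000
3 12 load 1.5000
4 16 source 2.0000
5 20 load 2.2500
6 24 source 2.0000
7 28 load 1.8750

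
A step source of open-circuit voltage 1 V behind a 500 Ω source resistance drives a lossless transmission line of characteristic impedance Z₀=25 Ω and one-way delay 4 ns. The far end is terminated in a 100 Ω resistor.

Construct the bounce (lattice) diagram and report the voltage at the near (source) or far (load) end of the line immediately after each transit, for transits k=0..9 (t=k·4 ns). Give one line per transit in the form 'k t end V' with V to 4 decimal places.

Γ_L=0.600000, Γ_S=0.904762; launch V₁=1·25/525=0.047619
k=0 src: V=0.0476
k=1 load: inc=0.047619, refl=0.047619·0.600000=0.0286; V=0.000000+0.047619+0.028571=0.0762
k=2 src: inc=0.028571, refl=0.028571·0.904762=0.0259; V=0.047619+0.028571+0.025850=0.1020
k=3 load: inc=0.025850, refl=0.025850·0.600000=0.0155; V=0.076190+0.025850+0.015510=0.1176
k=4 src: inc=0.015510, refl=0.015510·0.904762=0.0140; V=0.102041+0.015510+0.014033=0.1316
k=5 load: inc=0.014033, refl=0.014033·0.600000=0.0084; V=0.117551+0.014033+0.008420=0.1400
k=6 src: inc=0.008420, refl=0.008420·0.904762=0.0076; V=0.131584+0.008420+0.007618=0.1476
k=7 load: inc=0.007618, refl=0.007618·0.600000=0.0046; V=0.140004+0.007618+0.004571=0.1522
k=8 src: inc=0.004571, refl=0.004571·0.904762=0.0041; V=0.147622+0.004571+0.004135=0.1563
k=9 load: inc=0.004135, refl=0.004135·0.600000=0.0025; V=0.152193+0.004135+0.002481=0.1588

0 0 source 0.0476
1 4 load 0.0762
2 8 source 0.1020
3 12 load 0.1176
4 16 source 0.1316
5 20 load 0.1400
6 24 source 0.1476
7 28 load 0.1522
8 32 source 0.1563
9 36 load 0.1588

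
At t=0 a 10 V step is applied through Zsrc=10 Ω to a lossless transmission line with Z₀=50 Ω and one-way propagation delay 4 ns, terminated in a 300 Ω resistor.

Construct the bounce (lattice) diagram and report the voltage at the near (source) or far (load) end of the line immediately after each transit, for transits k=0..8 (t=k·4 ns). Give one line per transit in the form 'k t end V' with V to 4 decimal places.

0 0 source 8.3333
1 4 load 14.2857
2 8 source 10.3175
3 12 load 7.4830
4 16 source 9.3726
5 20 load 10.7224
6 24 source 9.8226
7 28 load 9.1798
8 32 source 9.6083

Γ_L=0.714286, Γ_S=-0.666667; launch V₁=10·50/60=8.333333
k=0 src: V=8.3333
k=1 load: inc=8.333333, refl=8.333333·0.714286=5.9524; V=0.000000+8.333333+5.952381=14.2857
k=2 src: inc=5.952381, refl=5.952381·-0.666667=-3.9683; V=8.333333+5.952381+-3.968254=10.3175
k=3 load: inc=-3.968254, refl=-3.968254·0.714286=-2.8345; V=14.285714+-3.968254+-2.834467=7.4830
k=4 src: inc=-2.834467, refl=-2.834467·-0.666667=1.8896; V=10.317460+-2.834467+1.889645=9.3726
k=5 load: inc=1.889645, refl=1.889645·0.714286=1.3497; V=7.482993+1.889645+1.349746=10.7224
k=6 src: inc=1.349746, refl=1.349746·-0.666667=-0.8998; V=9.372638+1.349746+-0.899831=9.8226
k=7 load: inc=-0.899831, refl=-0.899831·0.714286=-0.6427; V=10.722384+-0.899831+-0.642736=9.1798
k=8 src: inc=-0.642736, refl=-0.642736·-0.666667=0.4285; V=9.822553+-0.642736+0.428491=9.6083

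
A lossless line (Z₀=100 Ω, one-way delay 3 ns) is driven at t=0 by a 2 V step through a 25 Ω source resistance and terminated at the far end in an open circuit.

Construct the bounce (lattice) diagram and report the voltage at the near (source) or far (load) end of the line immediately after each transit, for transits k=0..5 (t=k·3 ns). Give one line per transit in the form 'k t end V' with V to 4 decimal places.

0 0 source 1.6000
1 3 load 3.2000
2 6 source 2.2400
3 9 load 1.2800
4 12 source 1.8560
5 15 load 2.4320

Γ_L=1.000000, Γ_S=-0.600000; launch V₁=2·100/125=1.600000
k=0 src: V=1.6000
k=1 load: inc=1.600000, refl=1.600000·1.000000=1.6000; V=0.000000+1.600000+1.600000=3.2000
k=2 src: inc=1.600000, refl=1.600000·-0.600000=-0.9600; V=1.600000+1.600000+-0.960000=2.2400
k=3 load: inc=-0.960000, refl=-0.960000·1.000000=-0.9600; V=3.200000+-0.960000+-0.960000=1.2800
k=4 src: inc=-0.960000, refl=-0.960000·-0.600000=0.5760; V=2.240000+-0.960000+0.576000=1.8560
k=5 load: inc=0.576000, refl=0.576000·1.000000=0.5760; V=1.280000+0.576000+0.576000=2.4320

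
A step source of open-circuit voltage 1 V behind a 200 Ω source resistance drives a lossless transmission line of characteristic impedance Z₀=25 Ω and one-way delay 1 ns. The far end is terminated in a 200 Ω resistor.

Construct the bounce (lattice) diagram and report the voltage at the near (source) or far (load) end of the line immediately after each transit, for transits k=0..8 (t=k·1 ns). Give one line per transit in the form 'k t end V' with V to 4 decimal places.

0 0 source 0.1111
1 1 load 0.1975
2 2 source 0.2647
3 3 load 0.3170
4 4 source 0.3577
5 5 load 0.3893
6 6 source 0.4139
7 7 load 0.4330
8 8 source 0.4479

Γ_L=0.777778, Γ_S=0.777778; launch V₁=1·25/225=0.111111
k=0 src: V=0.1111
k=1 load: inc=0.111111, refl=0.111111·0.777778=0.0864; V=0.000000+0.111111+0.086420=0.1975
k=2 src: inc=0.086420, refl=0.086420·0.777778=0.0672; V=0.111111+0.086420+0.067215=0.2647
k=3 load: inc=0.067215, refl=0.067215·0.777778=0.0523; V=0.197531+0.067215+0.052279=0.3170
k=4 src: inc=0.052279, refl=0.052279·0.777778=0.0407; V=0.264746+0.052279+0.040661=0.3577
k=5 load: inc=0.040661, refl=0.040661·0.777778=0.0316; V=0.317025+0.040661+0.031625=0.3893
k=6 src: inc=0.031625, refl=0.031625·0.777778=0.0246; V=0.357686+0.031625+0.024597=0.4139
k=7 load: inc=0.024597, refl=0.024597·0.777778=0.0191; V=0.389311+0.024597+0.019131=0.4330
k=8 src: inc=0.019131, refl=0.019131·0.777778=0.0149; V=0.413909+0.019131+0.014880=0.4479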